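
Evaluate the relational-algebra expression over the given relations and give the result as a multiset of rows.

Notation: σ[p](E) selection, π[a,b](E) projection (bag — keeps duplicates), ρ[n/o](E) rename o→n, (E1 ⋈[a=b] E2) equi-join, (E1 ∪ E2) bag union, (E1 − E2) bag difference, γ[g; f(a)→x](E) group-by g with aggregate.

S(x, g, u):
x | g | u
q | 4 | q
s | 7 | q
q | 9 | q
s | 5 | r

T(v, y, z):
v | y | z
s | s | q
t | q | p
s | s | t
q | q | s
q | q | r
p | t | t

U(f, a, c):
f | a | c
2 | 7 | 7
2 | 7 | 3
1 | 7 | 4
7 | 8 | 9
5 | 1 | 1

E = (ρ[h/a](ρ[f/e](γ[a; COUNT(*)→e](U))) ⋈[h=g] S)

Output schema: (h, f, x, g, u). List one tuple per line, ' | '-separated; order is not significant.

Per-node cardinality:
  U → 5
  γ[a; COUNT(*)→e](U) → 3
  ρ[f/e](γ[a; COUNT(*)→e](U)) → 3
  ρ[h/a](ρ[f/e](γ[a; COUNT(*)→e](U))) → 3
  S → 4
  (ρ[h/a](ρ[f/e](γ[a; COUNT(*)→e](U))) ⋈[h=g] S) → 1

== RESULT ==
h | f | x | g | u
7 | 3 | s | 7 | q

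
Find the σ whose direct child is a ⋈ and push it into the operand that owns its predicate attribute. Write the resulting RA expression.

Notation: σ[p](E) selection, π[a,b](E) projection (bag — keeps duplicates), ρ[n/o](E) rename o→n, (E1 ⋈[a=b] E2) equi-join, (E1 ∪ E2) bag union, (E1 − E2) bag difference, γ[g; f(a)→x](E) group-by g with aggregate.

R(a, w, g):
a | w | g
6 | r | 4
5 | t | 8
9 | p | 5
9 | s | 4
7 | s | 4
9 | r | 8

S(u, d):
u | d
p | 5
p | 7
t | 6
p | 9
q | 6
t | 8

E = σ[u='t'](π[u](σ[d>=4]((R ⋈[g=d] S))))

σ filters on d, owned by the right side.
E' = σ[u='t'](π[u]((R ⋈[g=d] σ[d>=4](S))))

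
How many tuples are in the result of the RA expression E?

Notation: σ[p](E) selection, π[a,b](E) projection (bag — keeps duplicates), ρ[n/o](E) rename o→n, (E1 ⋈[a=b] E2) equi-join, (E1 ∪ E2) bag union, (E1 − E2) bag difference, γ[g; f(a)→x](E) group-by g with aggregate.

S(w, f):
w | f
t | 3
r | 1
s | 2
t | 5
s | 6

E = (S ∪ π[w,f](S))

Per-node cardinality:
  S → 5
  S → 5
  π[w,f](S) → 5
  (S ∪ π[w,f](S)) → 10

|E| = 10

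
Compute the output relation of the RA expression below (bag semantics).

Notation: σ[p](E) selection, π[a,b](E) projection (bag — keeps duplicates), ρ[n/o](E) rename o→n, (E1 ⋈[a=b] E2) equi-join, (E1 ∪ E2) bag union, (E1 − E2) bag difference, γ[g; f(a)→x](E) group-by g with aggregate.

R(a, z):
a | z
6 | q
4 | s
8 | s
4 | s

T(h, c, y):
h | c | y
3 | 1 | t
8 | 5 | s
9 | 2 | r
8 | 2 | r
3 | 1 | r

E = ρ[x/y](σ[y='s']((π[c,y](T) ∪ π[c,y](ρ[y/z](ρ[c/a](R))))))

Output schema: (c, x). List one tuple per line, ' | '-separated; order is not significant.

Row counts bottom-up:
  T → 5
  π[c,y](T) → 5
  R → 4
  ρ[c/a](R) → 4
  ρ[y/z](ρ[c/a](R)) → 4
  π[c,y](ρ[y/z](ρ[c/a](R))) → 4
  (π[c,y](T) ∪ π[c,y](ρ[y/z](ρ[c/a](R)))) → 9
  σ[y='s']((π[c,y](T) ∪ π[c,y](ρ[y/z](ρ[c/a](R))))) → 4
  ρ[x/y](σ[y='s']((π[c,y](T) ∪ π[c,y](ρ[y/z](ρ[c/a](R)))))) → 4

== RESULT ==
c | x
4 | s
4 | s
5 | s
8 | s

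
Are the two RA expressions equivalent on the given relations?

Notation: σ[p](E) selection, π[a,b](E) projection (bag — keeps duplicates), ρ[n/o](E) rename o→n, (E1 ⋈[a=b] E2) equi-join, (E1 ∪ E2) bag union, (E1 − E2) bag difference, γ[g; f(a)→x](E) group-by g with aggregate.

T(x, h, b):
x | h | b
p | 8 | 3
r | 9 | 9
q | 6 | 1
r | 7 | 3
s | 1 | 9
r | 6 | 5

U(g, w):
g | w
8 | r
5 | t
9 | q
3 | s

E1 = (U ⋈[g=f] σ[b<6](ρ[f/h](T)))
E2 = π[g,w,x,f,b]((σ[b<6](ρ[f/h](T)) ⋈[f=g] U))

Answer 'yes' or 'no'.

E1 subexpression sizes:
  U → 4
  T → 6
  ρ[f/h](T) → 6
  σ[b<6](ρ[f/h](T)) → 4
  (U ⋈[g=f] σ[b<6](ρ[f/h](T))) → 1
E2 subexpression sizes:
  T → 6
  ρ[f/h](T) → 6
  σ[b<6](ρ[f/h](T)) → 4
  U → 4
  (σ[b<6](ρ[f/h](T)) ⋈[f=g] U) → 1
  π[g,w,x,f,b]((σ[b<6](ρ[f/h](T)) ⋈[f=g] U)) → 1

E1 and E2 produce the same multiset:
g | w | x | f | b
8 | r | p | 8 | 3

yes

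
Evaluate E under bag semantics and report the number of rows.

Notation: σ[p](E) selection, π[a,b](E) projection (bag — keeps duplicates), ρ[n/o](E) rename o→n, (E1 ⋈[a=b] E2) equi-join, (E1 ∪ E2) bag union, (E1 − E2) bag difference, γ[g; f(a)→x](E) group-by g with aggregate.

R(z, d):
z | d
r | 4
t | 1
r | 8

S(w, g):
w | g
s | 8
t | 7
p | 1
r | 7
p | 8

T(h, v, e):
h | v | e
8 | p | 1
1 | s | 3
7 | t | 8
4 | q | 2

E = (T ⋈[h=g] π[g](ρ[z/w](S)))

Stepwise |·|:
  T → 4
  S → 5
  ρ[z/w](S) → 5
  π[g](ρ[z/w](S)) → 5
  (T ⋈[h=g] π[g](ρ[z/w](S))) → 5

|E| = 5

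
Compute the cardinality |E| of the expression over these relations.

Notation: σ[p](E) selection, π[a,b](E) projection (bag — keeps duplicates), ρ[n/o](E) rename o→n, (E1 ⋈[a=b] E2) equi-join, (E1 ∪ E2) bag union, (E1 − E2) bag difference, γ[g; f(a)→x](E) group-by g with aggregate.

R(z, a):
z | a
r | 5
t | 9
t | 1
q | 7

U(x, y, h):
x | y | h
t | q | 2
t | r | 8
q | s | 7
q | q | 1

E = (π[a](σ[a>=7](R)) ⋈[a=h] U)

Subexpression sizes:
  R → 4
  σ[a>=7](R) → 2
  π[a](σ[a>=7](R)) → 2
  U → 4
  (π[a](σ[a>=7](R)) ⋈[a=h] U) → 1

|E| = 1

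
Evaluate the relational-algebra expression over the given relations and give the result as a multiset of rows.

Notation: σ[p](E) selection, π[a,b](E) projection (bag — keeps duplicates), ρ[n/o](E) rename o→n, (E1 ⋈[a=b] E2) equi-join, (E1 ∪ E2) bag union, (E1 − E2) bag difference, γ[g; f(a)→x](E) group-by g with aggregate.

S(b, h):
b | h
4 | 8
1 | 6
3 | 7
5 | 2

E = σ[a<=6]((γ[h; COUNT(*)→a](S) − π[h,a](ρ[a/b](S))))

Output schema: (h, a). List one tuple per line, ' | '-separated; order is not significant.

Subexpression sizes:
  S → 4
  γ[h; COUNT(*)→a](S) → 4
  S → 4
  ρ[a/b](S) → 4
  π[h,a](ρ[a/b](S)) → 4
  (γ[h; COUNT(*)→a](S) − π[h,a](ρ[a/b](S))) → 3
  σ[a<=6]((γ[h; COUNT(*)→a](S) − π[h,a](ρ[a/b](S)))) → 3

== RESULT ==
h | a
2 | 1
7 | 1
8 | 1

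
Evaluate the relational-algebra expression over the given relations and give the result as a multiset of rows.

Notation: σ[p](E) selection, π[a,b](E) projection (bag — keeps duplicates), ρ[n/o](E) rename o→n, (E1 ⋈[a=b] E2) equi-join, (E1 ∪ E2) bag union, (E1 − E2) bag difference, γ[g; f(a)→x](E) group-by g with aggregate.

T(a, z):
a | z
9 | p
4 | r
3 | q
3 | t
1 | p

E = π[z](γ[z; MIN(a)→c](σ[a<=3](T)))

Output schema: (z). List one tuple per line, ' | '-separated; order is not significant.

Subexpression sizes:
  T → 5
  σ[a<=3](T) → 3
  γ[z; MIN(a)→c](σ[a<=3](T)) → 3
  π[z](γ[z; MIN(a)→c](σ[a<=3](T))) → 3

== RESULT ==
z
p
q
t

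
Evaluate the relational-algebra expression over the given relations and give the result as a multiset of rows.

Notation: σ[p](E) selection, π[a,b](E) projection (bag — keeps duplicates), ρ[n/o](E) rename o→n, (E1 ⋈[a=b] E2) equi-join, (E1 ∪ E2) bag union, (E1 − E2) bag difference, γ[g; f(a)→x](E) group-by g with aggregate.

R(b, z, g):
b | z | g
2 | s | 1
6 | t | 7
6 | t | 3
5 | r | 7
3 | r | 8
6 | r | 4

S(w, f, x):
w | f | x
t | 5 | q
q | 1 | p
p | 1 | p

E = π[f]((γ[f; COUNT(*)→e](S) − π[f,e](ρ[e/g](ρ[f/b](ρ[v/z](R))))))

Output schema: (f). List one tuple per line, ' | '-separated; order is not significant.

Stepwise |·|:
  S → 3
  γ[f; COUNT(*)→e](S) → 2
  R → 6
  ρ[v/z](R) → 6
  ρ[f/b](ρ[v/z](R)) → 6
  ρ[e/g](ρ[f/b](ρ[v/z](R))) → 6
  π[f,e](ρ[e/g](ρ[f/b](ρ[v/z](R)))) → 6
  (γ[f; COUNT(*)→e](S) − π[f,e](ρ[e/g](ρ[f/b](ρ[v/z](R))))) → 2
  π[f]((γ[f; COUNT(*)→e](S) − π[f,e](ρ[e/g](ρ[f/b](ρ[v/z](R)))))) → 2

== RESULT ==
f
1
5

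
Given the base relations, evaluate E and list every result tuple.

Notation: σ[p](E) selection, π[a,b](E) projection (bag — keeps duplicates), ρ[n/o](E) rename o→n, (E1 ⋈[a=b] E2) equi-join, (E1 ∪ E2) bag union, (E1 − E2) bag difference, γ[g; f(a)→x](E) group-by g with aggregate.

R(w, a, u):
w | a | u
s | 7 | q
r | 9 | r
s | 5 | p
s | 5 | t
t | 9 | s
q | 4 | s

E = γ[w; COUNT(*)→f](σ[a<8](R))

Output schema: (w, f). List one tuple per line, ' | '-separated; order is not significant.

Stepwise |·|:
  R → 6
  σ[a<8](R) → 4
  γ[w; COUNT(*)→f](σ[a<8](R)) → 2

== RESULT ==
w | f
q | 1
s | 3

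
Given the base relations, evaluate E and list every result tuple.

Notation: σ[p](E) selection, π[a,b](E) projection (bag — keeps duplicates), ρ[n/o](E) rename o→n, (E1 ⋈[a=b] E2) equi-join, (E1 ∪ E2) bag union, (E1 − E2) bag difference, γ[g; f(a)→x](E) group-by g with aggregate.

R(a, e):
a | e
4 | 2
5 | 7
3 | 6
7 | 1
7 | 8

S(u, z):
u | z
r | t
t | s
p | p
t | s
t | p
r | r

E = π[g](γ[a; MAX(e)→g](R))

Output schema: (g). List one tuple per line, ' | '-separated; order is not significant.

Stepwise |·|:
  R → 5
  γ[a; MAX(e)→g](R) → 4
  π[g](γ[a; MAX(e)→g](R)) → 4

== RESULT ==
g
2
6
7
8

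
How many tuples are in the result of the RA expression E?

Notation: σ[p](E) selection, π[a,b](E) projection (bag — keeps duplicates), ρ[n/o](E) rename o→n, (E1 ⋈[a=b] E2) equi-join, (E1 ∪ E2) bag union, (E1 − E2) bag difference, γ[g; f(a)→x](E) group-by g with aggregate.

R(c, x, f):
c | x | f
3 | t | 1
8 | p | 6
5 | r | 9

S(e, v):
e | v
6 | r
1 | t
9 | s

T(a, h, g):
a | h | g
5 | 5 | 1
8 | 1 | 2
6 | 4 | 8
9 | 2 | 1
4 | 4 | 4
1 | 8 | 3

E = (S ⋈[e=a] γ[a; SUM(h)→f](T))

Row counts bottom-up:
  S → 3
  T → 6
  γ[a; SUM(h)→f](T) → 6
  (S ⋈[e=a] γ[a; SUM(h)→f](T)) → 3

|E| = 3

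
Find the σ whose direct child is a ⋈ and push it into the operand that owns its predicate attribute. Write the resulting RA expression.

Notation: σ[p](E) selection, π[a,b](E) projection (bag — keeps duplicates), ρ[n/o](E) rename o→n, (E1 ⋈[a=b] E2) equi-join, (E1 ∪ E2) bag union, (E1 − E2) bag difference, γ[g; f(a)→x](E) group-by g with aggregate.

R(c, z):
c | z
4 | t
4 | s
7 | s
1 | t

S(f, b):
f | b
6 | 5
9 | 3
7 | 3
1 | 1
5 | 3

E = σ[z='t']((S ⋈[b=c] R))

σ filters on z, owned by the right side.
E' = (S ⋈[b=c] σ[z='t'](R))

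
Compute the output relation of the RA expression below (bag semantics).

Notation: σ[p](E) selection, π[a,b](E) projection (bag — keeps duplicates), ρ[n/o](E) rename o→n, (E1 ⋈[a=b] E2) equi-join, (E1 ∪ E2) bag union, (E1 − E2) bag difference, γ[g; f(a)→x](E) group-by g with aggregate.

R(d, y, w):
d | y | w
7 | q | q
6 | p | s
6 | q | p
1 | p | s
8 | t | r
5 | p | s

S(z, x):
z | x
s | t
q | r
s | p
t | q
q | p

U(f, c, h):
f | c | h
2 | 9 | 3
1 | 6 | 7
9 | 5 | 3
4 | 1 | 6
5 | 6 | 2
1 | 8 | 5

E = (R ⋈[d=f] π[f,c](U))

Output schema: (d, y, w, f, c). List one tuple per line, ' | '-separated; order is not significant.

Row counts bottom-up:
  R → 6
  U → 6
  π[f,c](U) → 6
  (R ⋈[d=f] π[f,c](U)) → 3

== RESULT ==
d | y | w | f | c
1 | p | s | 1 | 6
1 | p | s | 1 | 8
5 | p | s | 5 | 6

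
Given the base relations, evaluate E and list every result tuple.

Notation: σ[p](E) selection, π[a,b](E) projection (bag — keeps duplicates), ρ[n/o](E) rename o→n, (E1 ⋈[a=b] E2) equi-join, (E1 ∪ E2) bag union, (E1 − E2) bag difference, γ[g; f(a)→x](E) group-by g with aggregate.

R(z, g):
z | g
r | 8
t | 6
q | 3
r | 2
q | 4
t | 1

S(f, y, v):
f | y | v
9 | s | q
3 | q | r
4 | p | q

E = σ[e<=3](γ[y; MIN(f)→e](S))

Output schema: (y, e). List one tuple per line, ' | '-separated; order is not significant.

Subexpression sizes:
  S → 3
  γ[y; MIN(f)→e](S) → 3
  σ[e<=3](γ[y; MIN(f)→e](S)) → 1

== RESULT ==
y | e
q | 3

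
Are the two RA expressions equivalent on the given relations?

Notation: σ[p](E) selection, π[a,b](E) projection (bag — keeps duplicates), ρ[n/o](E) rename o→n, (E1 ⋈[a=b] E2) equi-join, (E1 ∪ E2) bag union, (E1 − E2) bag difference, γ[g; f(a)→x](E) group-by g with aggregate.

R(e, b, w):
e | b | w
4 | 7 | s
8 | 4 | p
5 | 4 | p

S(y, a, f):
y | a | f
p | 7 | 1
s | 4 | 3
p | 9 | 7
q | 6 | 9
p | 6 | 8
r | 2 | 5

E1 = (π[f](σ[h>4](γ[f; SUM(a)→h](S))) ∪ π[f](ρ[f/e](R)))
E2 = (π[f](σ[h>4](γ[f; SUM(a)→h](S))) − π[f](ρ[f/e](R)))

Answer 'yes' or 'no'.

E1 subexpression sizes:
  S → 6
  γ[f; SUM(a)→h](S) → 6
  σ[h>4](γ[f; SUM(a)→h](S)) → 4
  π[f](σ[h>4](γ[f; SUM(a)→h](S))) → 4
  R → 3
  ρ[f/e](R) → 3
  π[f](ρ[f/e](R)) → 3
  (π[f](σ[h>4](γ[f; SUM(a)→h](S))) ∪ π[f](ρ[f/e](R))) → 7
E2 subexpression sizes:
  S → 6
  γ[f; SUM(a)→h](S) → 6
  σ[h>4](γ[f; SUM(a)→h](S)) → 4
  π[f](σ[h>4](γ[f; SUM(a)→h](S))) → 4
  R → 3
  ρ[f/e](R) → 3
  π[f](ρ[f/e](R)) → 3
  (π[f](σ[h>4](γ[f; SUM(a)→h](S))) − π[f](ρ[f/e](R))) → 3

E1 result:
f
1
4
5
7
8
8
9
E2 result:
f
1
7
9
Witness: (5,) appears 1× in E1 but 0× in E2.

no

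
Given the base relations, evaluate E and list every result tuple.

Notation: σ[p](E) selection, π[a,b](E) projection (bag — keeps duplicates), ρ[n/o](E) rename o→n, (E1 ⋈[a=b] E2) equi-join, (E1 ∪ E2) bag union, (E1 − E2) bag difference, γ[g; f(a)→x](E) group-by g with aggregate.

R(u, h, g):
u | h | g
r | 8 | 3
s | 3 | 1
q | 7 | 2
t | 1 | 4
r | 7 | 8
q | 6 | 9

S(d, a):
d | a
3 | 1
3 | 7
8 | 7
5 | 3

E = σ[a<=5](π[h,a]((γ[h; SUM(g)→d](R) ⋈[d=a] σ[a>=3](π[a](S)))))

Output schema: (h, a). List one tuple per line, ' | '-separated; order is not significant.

Per-node cardinality:
  R → 6
  γ[h; SUM(g)→d](R) → 5
  S → 4
  π[a](S) → 4
  σ[a>=3](π[a](S)) → 3
  (γ[h; SUM(g)→d](R) ⋈[d=a] σ[a>=3](π[a](S))) → 1
  π[h,a]((γ[h; SUM(g)→d](R) ⋈[d=a] σ[a>=3](π[a](S)))) → 1
  σ[a<=5](π[h,a]((γ[h; SUM(g)→d](R) ⋈[d=a] σ[a>=3](π[a](S))))) → 1

== RESULT ==
h | a
8 | 3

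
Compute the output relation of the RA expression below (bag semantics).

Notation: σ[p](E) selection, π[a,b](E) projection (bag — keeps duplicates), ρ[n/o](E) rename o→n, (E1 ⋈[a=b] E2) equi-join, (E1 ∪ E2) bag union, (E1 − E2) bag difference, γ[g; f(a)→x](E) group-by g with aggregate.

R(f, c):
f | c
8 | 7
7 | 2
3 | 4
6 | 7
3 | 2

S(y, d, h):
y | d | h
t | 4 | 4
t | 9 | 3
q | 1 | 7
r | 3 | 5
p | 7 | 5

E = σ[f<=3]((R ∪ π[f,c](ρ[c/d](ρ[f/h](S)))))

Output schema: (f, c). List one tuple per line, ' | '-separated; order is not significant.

Subexpression sizes:
  R → 5
  S → 5
  ρ[f/h](S) → 5
  ρ[c/d](ρ[f/h](S)) → 5
  π[f,c](ρ[c/d](ρ[f/h](S))) → 5
  (R ∪ π[f,c](ρ[c/d](ρ[f/h](S)))) → 10
  σ[f<=3]((R ∪ π[f,c](ρ[c/d](ρ[f/h](S))))) → 3

== RESULT ==
f | c
3 | 2
3 | 4
3 | 9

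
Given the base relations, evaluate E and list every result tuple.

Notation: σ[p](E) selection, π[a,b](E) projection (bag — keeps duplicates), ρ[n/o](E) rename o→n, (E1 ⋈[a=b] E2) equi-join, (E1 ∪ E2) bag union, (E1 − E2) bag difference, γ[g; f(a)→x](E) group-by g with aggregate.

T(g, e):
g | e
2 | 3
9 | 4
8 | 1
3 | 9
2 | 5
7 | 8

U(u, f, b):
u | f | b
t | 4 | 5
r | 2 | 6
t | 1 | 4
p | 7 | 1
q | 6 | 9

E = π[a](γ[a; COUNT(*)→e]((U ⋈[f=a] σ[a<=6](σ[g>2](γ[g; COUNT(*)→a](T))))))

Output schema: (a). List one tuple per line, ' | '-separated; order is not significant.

Subexpression sizes:
  U → 5
  T → 6
  γ[g; COUNT(*)→a](T) → 5
  σ[g>2](γ[g; COUNT(*)→a](T)) → 4
  σ[a<=6](σ[g>2](γ[g; COUNT(*)→a](T))) → 4
  (U ⋈[f=a] σ[a<=6](σ[g>2](γ[g; COUNT(*)→a](T)))) → 4
  γ[a; COUNT(*)→e]((U ⋈[f=a] σ[a<=6](σ[g>2](γ[g; COUNT(*)→a](T))))) → 1
  π[a](γ[a; COUNT(*)→e]((U ⋈[f=a] σ[a<=6](σ[g>2](γ[g; COUNT(*)→a](T)))))) → 1

== RESULT ==
a
1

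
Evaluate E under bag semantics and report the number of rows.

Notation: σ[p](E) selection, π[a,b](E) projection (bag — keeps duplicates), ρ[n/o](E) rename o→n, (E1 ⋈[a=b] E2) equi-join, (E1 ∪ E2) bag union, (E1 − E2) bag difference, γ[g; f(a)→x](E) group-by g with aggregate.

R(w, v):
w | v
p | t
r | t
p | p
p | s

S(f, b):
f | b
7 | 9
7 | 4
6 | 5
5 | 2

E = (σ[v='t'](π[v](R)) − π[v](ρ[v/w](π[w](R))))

Per-node cardinality:
  R → 4
  π[v](R) → 4
  σ[v='t'](π[v](R)) → 2
  R → 4
  π[w](R) → 4
  ρ[v/w](π[w](R)) → 4
  π[v](ρ[v/w](π[w](R))) → 4
  (σ[v='t'](π[v](R)) − π[v](ρ[v/w](π[w](R)))) → 2

|E| = 2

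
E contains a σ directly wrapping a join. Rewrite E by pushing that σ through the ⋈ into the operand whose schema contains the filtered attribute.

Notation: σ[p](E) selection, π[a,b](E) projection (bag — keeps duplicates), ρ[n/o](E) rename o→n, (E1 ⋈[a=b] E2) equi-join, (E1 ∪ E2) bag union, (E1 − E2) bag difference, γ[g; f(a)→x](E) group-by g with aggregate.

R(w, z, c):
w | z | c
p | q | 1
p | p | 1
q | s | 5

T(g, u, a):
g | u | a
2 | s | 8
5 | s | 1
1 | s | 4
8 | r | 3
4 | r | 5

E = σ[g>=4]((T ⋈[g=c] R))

σ filters on g, owned by the left side.
E' = (σ[g>=4](T) ⋈[g=c] R)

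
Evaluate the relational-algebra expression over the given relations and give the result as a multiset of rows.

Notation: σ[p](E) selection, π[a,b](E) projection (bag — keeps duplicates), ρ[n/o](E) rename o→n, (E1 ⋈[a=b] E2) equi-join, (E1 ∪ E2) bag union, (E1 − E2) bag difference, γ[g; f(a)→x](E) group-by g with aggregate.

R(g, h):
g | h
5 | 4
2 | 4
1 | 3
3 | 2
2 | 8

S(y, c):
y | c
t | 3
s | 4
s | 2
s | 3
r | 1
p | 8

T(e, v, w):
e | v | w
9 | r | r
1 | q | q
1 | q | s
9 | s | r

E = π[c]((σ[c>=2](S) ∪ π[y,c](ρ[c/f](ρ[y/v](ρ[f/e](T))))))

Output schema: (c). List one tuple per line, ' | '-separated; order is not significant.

Per-node cardinality:
  S → 6
  σ[c>=2](S) → 5
  T → 4
  ρ[f/e](T) → 4
  ρ[y/v](ρ[f/e](T)) → 4
  ρ[c/f](ρ[y/v](ρ[f/e](T))) → 4
  π[y,c](ρ[c/f](ρ[y/v](ρ[f/e](T)))) → 4
  (σ[c>=2](S) ∪ π[y,c](ρ[c/f](ρ[y/v](ρ[f/e](T))))) → 9
  π[c]((σ[c>=2](S) ∪ π[y,c](ρ[c/f](ρ[y/v](ρ[f/e](T)))))) → 9

== RESULT ==
c
1
1
2
3
3
4
8
9
9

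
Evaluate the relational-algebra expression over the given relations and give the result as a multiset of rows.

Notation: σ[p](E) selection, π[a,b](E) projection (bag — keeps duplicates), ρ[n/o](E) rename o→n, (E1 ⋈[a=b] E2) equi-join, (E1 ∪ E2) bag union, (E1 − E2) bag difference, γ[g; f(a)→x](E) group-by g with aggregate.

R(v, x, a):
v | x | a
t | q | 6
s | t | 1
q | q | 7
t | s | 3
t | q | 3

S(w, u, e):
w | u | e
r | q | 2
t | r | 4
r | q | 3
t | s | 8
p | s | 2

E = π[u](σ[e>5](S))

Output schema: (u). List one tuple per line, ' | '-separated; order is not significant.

Per-node cardinality:
  S → 5
  σ[e>5](S) → 1
  π[u](σ[e>5](S)) → 1

== RESULT ==
u
s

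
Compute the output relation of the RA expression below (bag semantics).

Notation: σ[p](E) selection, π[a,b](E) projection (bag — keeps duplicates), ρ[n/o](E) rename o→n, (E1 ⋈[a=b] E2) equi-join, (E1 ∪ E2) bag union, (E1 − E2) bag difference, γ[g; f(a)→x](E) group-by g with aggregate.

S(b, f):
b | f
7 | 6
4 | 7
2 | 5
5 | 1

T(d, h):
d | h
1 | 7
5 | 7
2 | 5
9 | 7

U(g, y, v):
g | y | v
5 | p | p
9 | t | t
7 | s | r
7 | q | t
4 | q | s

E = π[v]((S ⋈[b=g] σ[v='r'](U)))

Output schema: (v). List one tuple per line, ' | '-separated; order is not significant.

Row counts bottom-up:
  S → 4
  U → 5
  σ[v='r'](U) → 1
  (S ⋈[b=g] σ[v='r'](U)) → 1
  π[v]((S ⋈[b=g] σ[v='r'](U))) → 1

== RESULT ==
v
r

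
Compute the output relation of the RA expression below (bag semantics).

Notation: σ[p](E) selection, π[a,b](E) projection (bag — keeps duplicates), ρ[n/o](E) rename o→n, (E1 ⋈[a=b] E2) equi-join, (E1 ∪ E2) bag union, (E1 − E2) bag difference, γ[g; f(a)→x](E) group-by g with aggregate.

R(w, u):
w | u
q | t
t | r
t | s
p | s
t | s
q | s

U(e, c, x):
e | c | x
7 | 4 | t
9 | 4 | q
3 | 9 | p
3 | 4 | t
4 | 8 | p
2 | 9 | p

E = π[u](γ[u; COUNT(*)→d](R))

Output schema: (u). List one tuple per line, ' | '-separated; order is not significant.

Row counts bottom-up:
  R → 6
  γ[u; COUNT(*)→d](R) → 3
  π[u](γ[u; COUNT(*)→d](R)) → 3

== RESULT ==
u
r
s
t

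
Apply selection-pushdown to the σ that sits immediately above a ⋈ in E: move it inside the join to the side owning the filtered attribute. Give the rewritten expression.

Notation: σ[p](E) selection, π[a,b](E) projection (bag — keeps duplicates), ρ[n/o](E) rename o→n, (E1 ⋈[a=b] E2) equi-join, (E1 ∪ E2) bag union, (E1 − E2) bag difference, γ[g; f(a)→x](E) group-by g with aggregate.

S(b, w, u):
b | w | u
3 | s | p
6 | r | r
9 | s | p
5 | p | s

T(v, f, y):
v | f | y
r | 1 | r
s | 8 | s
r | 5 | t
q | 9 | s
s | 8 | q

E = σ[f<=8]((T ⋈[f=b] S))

σ filters on f, owned by the left side.
E' = (σ[f<=8](T) ⋈[f=b] S)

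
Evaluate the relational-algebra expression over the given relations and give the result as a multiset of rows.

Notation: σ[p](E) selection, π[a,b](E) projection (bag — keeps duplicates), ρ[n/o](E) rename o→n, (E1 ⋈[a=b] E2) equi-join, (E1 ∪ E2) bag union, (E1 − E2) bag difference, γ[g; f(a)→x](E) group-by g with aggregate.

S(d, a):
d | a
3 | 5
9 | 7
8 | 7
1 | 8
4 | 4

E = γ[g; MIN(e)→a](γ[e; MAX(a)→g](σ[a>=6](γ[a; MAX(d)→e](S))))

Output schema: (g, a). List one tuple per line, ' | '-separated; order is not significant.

Per-node cardinality:
  S → 5
  γ[a; MAX(d)→e](S) → 4
  σ[a>=6](γ[a; MAX(d)→e](S)) → 2
  γ[e; MAX(a)→g](σ[a>=6](γ[a; MAX(d)→e](S))) → 2
  γ[g; MIN(e)→a](γ[e; MAX(a)→g](σ[a>=6](γ[a; MAX(d)→e](S)))) → 2

== RESULT ==
g | a
7 | 9
8 | 1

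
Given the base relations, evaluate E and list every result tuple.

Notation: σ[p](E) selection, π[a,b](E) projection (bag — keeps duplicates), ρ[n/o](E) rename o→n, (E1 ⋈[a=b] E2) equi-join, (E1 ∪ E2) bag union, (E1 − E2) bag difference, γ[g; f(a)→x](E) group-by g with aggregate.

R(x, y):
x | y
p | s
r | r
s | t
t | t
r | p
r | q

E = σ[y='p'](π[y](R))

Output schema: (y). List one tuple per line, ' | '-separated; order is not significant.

Per-node cardinality:
  R → 6
  π[y](R) → 6
  σ[y='p'](π[y](R)) → 1

== RESULT ==
y
p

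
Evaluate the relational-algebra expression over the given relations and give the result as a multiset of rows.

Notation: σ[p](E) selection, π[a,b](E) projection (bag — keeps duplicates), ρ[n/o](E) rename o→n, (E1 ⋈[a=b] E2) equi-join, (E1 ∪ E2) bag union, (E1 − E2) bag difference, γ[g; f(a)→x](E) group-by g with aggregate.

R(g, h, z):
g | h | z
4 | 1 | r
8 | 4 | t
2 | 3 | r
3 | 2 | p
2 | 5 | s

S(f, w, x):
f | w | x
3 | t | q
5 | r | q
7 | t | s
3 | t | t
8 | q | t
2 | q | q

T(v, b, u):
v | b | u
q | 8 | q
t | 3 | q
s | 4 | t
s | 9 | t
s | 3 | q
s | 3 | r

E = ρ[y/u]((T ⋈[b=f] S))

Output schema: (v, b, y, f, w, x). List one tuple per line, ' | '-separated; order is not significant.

Per-node cardinality:
  T → 6
  S → 6
  (T ⋈[b=f] S) → 7
  ρ[y/u]((T ⋈[b=f] S)) → 7

== RESULT ==
v | b | y | f | w | x
q | 8 | q | 8 | q | t
s | 3 | q | 3 | t | q
s | 3 | q | 3 | t | t
s | 3 | r | 3 | t | q
s | 3 | r | 3 | t | t
t | 3 | q | 3 | t | q
t | 3 | q | 3 | t | t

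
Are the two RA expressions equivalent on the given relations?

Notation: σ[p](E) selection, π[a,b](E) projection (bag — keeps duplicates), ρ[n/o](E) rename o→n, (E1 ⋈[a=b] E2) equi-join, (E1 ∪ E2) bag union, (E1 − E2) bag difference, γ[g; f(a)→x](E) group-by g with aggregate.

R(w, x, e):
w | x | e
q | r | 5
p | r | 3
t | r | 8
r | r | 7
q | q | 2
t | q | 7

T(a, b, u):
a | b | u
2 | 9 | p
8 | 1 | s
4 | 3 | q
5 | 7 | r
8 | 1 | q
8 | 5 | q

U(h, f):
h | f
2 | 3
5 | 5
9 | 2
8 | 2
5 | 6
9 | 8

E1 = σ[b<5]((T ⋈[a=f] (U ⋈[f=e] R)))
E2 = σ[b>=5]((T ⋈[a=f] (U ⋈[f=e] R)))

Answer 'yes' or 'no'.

E1 subexpression sizes:
  T → 6
  U → 6
  R → 6
  (U ⋈[f=e] R) → 5
  (T ⋈[a=f] (U ⋈[f=e] R)) → 6
  σ[b<5]((T ⋈[a=f] (U ⋈[f=e] R))) → 2
E2 subexpression sizes:
  T → 6
  U → 6
  R → 6
  (U ⋈[f=e] R) → 5
  (T ⋈[a=f] (U ⋈[f=e] R)) → 6
  σ[b>=5]((T ⋈[a=f] (U ⋈[f=e] R))) → 4

E1 result:
a | b | u | h | f | w | x | e
8 | 1 | q | 9 | 8 | t | r | 8
8 | 1 | s | 9 | 8 | t | r | 8
E2 result:
a | b | u | h | f | w | x | e
2 | 9 | p | 8 | 2 | q | q | 2
2 | 9 | p | 9 | 2 | q | q | 2
5 | 7 | r | 5 | 5 | q | r | 5
8 | 5 | q | 9 | 8 | t | r | 8
Witness: (2, 9, 'p', 8, 2, 'q', 'q', 2) appears 0× in E1 but 1× in E2.

no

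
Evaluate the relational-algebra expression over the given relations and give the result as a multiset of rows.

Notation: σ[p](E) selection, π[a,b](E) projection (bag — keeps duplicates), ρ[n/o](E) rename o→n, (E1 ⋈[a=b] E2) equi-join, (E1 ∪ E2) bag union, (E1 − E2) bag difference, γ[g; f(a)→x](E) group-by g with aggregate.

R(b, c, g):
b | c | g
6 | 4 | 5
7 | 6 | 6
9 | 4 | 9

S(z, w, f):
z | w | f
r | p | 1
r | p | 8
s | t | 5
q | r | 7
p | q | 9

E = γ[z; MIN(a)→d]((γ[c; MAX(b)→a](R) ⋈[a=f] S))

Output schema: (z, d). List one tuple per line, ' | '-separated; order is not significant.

Subexpression sizes:
  R → 3
  γ[c; MAX(b)→a](R) → 2
  S → 5
  (γ[c; MAX(b)→a](R) ⋈[a=f] S) → 2
  γ[z; MIN(a)→d]((γ[c; MAX(b)→a](R) ⋈[a=f] S)) → 2

== RESULT ==
z | d
p | 9
q | 7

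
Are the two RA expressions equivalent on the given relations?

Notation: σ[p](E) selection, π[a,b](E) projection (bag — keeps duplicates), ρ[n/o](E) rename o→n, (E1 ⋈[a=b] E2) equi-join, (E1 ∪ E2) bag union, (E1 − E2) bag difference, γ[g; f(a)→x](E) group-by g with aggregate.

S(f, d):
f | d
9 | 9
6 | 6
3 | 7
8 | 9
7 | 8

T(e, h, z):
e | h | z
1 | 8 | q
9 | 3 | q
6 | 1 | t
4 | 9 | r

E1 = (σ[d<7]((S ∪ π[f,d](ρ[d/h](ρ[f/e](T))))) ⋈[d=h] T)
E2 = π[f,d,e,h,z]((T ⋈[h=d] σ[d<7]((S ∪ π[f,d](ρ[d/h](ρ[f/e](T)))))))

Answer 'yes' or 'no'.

E1 row counts bottom-up:
  S → 5
  T → 4
  ρ[f/e](T) → 4
  ρ[d/h](ρ[f/e](T)) → 4
  π[f,d](ρ[d/h](ρ[f/e](T))) → 4
  (S ∪ π[f,d](ρ[d/h](ρ[f/e](T)))) → 9
  σ[d<7]((S ∪ π[f,d](ρ[d/h](ρ[f/e](T))))) → 3
  T → 4
  (σ[d<7]((S ∪ π[f,d](ρ[d/h](ρ[f/e](T))))) ⋈[d=h] T) → 2
E2 row counts bottom-up:
  T → 4
  S → 5
  T → 4
  ρ[f/e](T) → 4
  ρ[d/h](ρ[f/e](T)) → 4
  π[f,d](ρ[d/h](ρ[f/e](T))) → 4
  (S ∪ π[f,d](ρ[d/h](ρ[f/e](T)))) → 9
  σ[d<7]((S ∪ π[f,d](ρ[d/h](ρ[f/e](T))))) → 3
  (T ⋈[h=d] σ[d<7]((S ∪ π[f,d](ρ[d/h](ρ[f/e](T)))))) → 2
  π[f,d,e,h,z]((T ⋈[h=d] σ[d<7]((S ∪ π[f,d](ρ[d/h](ρ[f/e](T))))))) → 2

E1 and E2 produce the same multiset:
f | d | e | h | z
6 | 1 | 6 | 1 | t
9 | 3 | 9 | 3 | q

yes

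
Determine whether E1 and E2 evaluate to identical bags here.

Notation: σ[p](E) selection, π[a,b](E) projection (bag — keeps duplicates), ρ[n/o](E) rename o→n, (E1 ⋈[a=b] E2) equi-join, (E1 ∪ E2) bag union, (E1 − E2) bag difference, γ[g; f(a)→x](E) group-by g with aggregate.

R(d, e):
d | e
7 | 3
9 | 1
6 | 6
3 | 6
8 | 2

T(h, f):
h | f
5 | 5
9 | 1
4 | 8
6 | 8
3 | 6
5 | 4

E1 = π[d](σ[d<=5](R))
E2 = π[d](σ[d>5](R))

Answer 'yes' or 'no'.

E1 per-node cardinality:
  R → 5
  σ[d<=5](R) → 1
  π[d](σ[d<=5](R)) → 1
E2 per-node cardinality:
  R → 5
  σ[d>5](R) → 4
  π[d](σ[d>5](R)) → 4

E1 result:
d
3
E2 result:
d
6
7
8
9
Witness: (6,) appears 0× in E1 but 1× in E2.

no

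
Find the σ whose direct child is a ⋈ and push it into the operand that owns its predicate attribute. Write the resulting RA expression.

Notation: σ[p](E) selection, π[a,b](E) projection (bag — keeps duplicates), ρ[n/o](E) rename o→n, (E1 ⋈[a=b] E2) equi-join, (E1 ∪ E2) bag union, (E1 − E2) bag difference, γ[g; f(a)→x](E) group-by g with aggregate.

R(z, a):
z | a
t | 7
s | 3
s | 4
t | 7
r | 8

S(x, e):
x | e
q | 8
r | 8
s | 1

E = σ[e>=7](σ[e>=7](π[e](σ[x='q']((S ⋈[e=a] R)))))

σ filters on x, owned by the left side.
E' = σ[e>=7](σ[e>=7](π[e]((σ[x='q'](S) ⋈[e=a] R))))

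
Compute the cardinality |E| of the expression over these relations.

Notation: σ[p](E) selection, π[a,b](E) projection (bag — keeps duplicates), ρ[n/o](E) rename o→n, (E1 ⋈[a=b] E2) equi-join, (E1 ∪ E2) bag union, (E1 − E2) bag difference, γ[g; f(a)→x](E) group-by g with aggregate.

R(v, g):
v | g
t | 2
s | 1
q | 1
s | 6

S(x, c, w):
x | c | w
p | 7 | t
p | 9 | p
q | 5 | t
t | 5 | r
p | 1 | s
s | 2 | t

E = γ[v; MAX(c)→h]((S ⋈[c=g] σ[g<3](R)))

Row counts bottom-up:
  S → 6
  R → 4
  σ[g<3](R) → 3
  (S ⋈[c=g] σ[g<3](R)) → 3
  γ[v; MAX(c)→h]((S ⋈[c=g] σ[g<3](R))) → 3

|E| = 3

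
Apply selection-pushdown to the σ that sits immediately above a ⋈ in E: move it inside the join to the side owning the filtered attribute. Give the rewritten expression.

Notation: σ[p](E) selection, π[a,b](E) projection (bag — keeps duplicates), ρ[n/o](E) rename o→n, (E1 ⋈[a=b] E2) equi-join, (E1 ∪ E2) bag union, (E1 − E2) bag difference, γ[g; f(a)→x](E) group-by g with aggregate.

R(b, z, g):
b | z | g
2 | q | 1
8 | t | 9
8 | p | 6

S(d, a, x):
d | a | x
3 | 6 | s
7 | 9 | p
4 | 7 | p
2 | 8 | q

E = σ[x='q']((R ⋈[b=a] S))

σ filters on x, owned by the right side.
E' = (R ⋈[b=a] σ[x='q'](S))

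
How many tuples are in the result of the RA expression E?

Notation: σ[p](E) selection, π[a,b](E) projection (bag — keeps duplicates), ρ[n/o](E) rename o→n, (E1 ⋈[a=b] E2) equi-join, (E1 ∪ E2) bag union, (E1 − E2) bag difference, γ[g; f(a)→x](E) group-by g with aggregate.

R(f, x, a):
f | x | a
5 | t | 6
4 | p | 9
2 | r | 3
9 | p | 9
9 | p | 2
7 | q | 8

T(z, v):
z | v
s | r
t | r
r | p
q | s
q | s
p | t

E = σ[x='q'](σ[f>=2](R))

Per-node cardinality:
  R → 6
  σ[f>=2](R) → 6
  σ[x='q'](σ[f>=2](R)) → 1

|E| = 1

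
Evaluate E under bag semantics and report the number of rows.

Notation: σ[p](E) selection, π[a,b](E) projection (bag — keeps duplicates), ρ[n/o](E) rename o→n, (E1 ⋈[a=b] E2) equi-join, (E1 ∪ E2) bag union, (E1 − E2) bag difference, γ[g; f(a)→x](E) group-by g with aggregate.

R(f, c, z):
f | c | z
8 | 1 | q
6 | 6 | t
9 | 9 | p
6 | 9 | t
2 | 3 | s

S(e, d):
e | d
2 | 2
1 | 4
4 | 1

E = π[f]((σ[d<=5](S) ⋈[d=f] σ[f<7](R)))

Subexpression sizes:
  S → 3
  σ[d<=5](S) → 3
  R → 5
  σ[f<7](R) → 3
  (σ[d<=5](S) ⋈[d=f] σ[f<7](R)) → 1
  π[f]((σ[d<=5](S) ⋈[d=f] σ[f<7](R))) → 1

|E| = 1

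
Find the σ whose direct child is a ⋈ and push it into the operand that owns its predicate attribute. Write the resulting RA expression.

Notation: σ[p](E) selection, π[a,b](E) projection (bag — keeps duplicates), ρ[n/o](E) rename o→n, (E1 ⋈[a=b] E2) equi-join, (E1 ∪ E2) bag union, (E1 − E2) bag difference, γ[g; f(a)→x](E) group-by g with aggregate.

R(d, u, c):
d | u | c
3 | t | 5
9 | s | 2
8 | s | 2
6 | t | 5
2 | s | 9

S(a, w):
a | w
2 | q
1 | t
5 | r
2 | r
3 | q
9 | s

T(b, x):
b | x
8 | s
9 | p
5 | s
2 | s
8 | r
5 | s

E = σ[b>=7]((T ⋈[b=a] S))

σ filters on b, owned by the left side.
E' = (σ[b>=7](T) ⋈[b=a] S)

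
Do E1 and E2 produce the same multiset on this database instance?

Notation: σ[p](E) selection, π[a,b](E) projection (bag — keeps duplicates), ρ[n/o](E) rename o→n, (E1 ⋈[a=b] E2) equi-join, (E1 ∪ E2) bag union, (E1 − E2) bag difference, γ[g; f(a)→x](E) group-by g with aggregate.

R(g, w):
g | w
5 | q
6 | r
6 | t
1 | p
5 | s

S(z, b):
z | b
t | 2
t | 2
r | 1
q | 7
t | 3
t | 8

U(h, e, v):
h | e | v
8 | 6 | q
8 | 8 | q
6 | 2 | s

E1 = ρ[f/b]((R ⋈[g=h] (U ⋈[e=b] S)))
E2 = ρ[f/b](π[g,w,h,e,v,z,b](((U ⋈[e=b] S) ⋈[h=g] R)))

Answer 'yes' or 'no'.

E1 stepwise |·|:
  R → 5
  U → 3
  S → 6
  (U ⋈[e=b] S) → 3
  (R ⋈[g=h] (U ⋈[e=b] S)) → 4
  ρ[f/b]((R ⋈[g=h] (U ⋈[e=b] S))) → 4
E2 stepwise |·|:
  U → 3
  S → 6
  (U ⋈[e=b] S) → 3
  R → 5
  ((U ⋈[e=b] S) ⋈[h=g] R) → 4
  π[g,w,h,e,v,z,b](((U ⋈[e=b] S) ⋈[h=g] R)) → 4
  ρ[f/b](π[g,w,h,e,v,z,b](((U ⋈[e=b] S) ⋈[h=g] R))) → 4

E1 and E2 produce the same multiset:
g | w | h | e | v | z | f
6 | r | 6 | 2 | s | t | 2
6 | r | 6 | 2 | s | t | 2
6 | t | 6 | 2 | s | t | 2
6 | t | 6 | 2 | s | t | 2

yes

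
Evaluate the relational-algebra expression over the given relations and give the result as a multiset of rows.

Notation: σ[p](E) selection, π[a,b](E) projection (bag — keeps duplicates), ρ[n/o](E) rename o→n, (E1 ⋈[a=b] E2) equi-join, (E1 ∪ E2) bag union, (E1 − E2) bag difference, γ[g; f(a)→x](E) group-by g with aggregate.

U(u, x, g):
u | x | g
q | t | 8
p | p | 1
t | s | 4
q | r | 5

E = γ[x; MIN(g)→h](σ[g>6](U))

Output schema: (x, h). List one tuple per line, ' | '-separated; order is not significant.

Row counts bottom-up:
  U → 4
  σ[g>6](U) → 1
  γ[x; MIN(g)→h](σ[g>6](U)) → 1

== RESULT ==
x | h
t | 8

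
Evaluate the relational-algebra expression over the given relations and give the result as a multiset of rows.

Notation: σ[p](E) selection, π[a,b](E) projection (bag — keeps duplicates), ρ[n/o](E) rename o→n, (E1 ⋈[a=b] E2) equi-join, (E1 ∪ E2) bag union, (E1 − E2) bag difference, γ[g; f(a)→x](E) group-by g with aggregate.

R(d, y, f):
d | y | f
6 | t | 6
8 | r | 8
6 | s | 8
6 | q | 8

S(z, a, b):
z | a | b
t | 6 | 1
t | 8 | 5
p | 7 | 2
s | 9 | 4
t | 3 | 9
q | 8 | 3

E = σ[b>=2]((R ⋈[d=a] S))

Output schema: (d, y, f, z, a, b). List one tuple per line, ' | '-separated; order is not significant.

Stepwise |·|:
  R → 4
  S → 6
  (R ⋈[d=a] S) → 5
  σ[b>=2]((R ⋈[d=a] S)) → 2

== RESULT ==
d | y | f | z | a | b
8 | r | 8 | q | 8 | 3
8 | r | 8 | t | 8 | 5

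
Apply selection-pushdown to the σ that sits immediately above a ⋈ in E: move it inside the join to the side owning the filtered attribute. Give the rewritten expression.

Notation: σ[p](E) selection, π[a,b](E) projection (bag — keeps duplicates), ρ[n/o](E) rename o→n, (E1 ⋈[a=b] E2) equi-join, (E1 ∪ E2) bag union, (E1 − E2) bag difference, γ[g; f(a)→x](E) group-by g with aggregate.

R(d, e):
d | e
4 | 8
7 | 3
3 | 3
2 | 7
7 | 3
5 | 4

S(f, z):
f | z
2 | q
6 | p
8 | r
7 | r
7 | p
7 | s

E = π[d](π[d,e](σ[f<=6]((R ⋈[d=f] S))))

σ filters on f, owned by the right side.
E' = π[d](π[d,e]((R ⋈[d=f] σ[f<=6](S))))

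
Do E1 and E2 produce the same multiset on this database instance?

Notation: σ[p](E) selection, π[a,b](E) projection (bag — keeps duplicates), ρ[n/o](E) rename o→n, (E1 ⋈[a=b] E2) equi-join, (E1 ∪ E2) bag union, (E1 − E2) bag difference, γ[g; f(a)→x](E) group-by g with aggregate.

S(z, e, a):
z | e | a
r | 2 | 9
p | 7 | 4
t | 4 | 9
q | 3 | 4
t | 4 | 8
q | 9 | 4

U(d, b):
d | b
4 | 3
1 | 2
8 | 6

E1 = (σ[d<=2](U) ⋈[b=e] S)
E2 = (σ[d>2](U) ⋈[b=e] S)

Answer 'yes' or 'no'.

E1 subexpression sizes:
  U → 3
  σ[d<=2](U) → 1
  S → 6
  (σ[d<=2](U) ⋈[b=e] S) → 1
E2 subexpression sizes:
  U → 3
  σ[d>2](U) → 2
  S → 6
  (σ[d>2](U) ⋈[b=e] S) → 1

E1 result:
d | b | z | e | a
1 | 2 | r | 2 | 9
E2 result:
d | b | z | e | a
4 | 3 | q | 3 | 4
Witness: (4, 3, 'q', 3, 4) appears 0× in E1 but 1× in E2.

no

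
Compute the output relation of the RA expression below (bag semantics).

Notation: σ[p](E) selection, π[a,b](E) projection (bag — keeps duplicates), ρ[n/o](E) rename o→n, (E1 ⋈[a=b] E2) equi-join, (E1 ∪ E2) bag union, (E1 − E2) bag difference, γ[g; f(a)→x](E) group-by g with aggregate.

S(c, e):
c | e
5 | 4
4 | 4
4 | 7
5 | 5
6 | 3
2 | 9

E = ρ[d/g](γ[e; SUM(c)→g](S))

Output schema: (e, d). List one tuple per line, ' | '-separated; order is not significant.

Row counts bottom-up:
  S → 6
  γ[e; SUM(c)→g](S) → 5
  ρ[d/g](γ[e; SUM(c)→g](S)) → 5

== RESULT ==
e | d
3 | 6
4 | 9
5 | 5
7 | 4
9 | 2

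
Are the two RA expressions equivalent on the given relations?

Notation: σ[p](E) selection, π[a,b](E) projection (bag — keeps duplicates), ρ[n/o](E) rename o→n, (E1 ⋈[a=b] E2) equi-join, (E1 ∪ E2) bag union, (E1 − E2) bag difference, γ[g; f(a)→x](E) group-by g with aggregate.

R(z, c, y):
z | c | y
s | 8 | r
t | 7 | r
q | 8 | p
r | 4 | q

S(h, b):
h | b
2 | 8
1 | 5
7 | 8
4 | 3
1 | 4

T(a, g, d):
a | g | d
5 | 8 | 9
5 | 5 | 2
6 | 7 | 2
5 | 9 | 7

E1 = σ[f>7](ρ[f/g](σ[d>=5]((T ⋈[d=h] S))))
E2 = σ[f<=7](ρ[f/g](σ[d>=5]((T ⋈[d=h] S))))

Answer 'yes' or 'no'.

E1 subexpression sizes:
  T → 4
  S → 5
  (T ⋈[d=h] S) → 3
  σ[d>=5]((T ⋈[d=h] S)) → 1
  ρ[f/g](σ[d>=5]((T ⋈[d=h] S))) → 1
  σ[f>7](ρ[f/g](σ[d>=5]((T ⋈[d=h] S)))) → 1
E2 subexpression sizes:
  T → 4
  S → 5
  (T ⋈[d=h] S) → 3
  σ[d>=5]((T ⋈[d=h] S)) → 1
  ρ[f/g](σ[d>=5]((T ⋈[d=h] S))) → 1
  σ[f<=7](ρ[f/g](σ[d>=5]((T ⋈[d=h] S)))) → 0

E1 result:
a | f | d | h | b
5 | 9 | 7 | 7 | 8
E2 result:
a | f | d | h | b
(0 rows)
Witness: (5, 9, 7, 7, 8) appears 1× in E1 but 0× in E2.

no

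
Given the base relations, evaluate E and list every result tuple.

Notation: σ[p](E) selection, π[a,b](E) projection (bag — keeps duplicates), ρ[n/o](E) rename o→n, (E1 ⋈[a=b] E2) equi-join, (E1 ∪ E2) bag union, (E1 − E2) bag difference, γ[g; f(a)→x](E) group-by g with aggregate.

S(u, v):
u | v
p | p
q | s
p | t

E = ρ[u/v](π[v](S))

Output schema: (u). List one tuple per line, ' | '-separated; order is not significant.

Stepwise |·|:
  S → 3
  π[v](S) → 3
  ρ[u/v](π[v](S)) → 3

== RESULT ==
u
p
s
t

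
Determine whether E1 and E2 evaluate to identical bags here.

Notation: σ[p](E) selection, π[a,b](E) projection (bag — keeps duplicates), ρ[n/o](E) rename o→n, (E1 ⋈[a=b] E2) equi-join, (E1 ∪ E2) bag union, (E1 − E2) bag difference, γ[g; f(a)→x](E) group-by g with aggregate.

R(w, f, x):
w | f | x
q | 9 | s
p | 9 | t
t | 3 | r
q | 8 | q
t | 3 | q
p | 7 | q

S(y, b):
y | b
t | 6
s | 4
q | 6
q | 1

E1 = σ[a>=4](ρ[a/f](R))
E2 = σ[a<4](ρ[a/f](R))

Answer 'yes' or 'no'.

E1 subexpression sizes:
  R → 6
  ρ[a/f](R) → 6
  σ[a>=4](ρ[a/f](R)) → 4
E2 subexpression sizes:
  R → 6
  ρ[a/f](R) → 6
  σ[a<4](ρ[a/f](R)) → 2

E1 result:
w | a | x
p | 7 | q
p | 9 | t
q | 8 | q
q | 9 | s
E2 result:
w | a | x
t | 3 | q
t | 3 | r
Witness: ('p', 9, 't') appears 1× in E1 but 0× in E2.

no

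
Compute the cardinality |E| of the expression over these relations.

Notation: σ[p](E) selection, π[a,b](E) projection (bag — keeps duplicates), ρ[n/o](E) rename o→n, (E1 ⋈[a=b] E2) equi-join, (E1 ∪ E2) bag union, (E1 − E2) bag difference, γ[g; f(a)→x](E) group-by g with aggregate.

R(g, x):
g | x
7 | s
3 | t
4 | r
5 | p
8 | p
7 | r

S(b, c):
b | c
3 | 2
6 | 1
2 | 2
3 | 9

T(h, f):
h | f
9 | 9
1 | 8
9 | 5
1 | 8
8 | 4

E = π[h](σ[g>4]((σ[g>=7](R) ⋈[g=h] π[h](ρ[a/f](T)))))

Subexpression sizes:
  R → 6
  σ[g>=7](R) → 3
  T → 5
  ρ[a/f](T) → 5
  π[h](ρ[a/f](T)) → 5
  (σ[g>=7](R) ⋈[g=h] π[h](ρ[a/f](T))) → 1
  σ[g>4]((σ[g>=7](R) ⋈[g=h] π[h](ρ[a/f](T)))) → 1
  π[h](σ[g>4]((σ[g>=7](R) ⋈[g=h] π[h](ρ[a/f](T))))) → 1

|E| = 1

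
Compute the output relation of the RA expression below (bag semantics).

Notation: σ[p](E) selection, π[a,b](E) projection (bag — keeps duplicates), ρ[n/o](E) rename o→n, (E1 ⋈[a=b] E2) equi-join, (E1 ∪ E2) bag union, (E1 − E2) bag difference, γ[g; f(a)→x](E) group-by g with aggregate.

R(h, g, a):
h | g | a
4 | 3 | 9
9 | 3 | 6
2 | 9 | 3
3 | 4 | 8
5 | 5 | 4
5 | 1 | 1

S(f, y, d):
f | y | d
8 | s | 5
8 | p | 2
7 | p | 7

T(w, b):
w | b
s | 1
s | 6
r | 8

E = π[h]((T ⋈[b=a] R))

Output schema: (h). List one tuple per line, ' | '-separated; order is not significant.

Subexpression sizes:
  T → 3
  R → 6
  (T ⋈[b=a] R) → 3
  π[h]((T ⋈[b=a] R)) → 3

== RESULT ==
h
3
5
9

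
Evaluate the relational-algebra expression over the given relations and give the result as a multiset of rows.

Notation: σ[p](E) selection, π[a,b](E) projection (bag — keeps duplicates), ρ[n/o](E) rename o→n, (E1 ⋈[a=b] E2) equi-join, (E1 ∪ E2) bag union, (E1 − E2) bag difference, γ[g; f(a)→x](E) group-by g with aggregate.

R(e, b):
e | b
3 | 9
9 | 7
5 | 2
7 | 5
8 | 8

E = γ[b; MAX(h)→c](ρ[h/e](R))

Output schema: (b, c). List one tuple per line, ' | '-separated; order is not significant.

Per-node cardinality:
  R → 5
  ρ[h/e](R) → 5
  γ[b; MAX(h)→c](ρ[h/e](R)) → 5

== RESULT ==
b | c
2 | 5
5 | 7
7 | 9
8 | 8
9 | 3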